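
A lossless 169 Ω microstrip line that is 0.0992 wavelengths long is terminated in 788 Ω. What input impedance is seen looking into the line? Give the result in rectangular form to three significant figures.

βl = 2π × 0.0992 = 35.7°
tan(βl) = tan(35.7°) = 0.719
Z_in = Z_0·(Z_L + jZ_0·tanβl)/(Z_0 + jZ_L·tanβl)
     = 169·(788 + j121)/(169 + j566)

Z_in ≈ 97.7 − j206 Ω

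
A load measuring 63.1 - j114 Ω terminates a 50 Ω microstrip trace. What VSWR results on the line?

Γ = (Z_L − Z_0)/(Z_L + Z_0) = (13.1 − j114)/(113.1 − j114)
|Γ| = 115/161 = 0.715
VSWR = (1 + |Γ|)/(1 − |Γ|) = 1.71/0.285

VSWR ≈ 6.01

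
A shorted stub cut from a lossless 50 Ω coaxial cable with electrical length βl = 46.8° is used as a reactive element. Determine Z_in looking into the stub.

Z_in ≈ +j53.2 Ω

tan(βl) = 1.06
For a shorted stub, Z_in = jZ_0·tan(βl)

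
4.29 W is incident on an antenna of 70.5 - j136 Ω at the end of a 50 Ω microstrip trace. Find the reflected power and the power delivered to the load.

P_reflected ≈ 2.46 W; P_delivered ≈ 1.83 W

|Γ| = |(20.5 − j136)/(120.5 − j136)| = 0.757
|Γ|² = 0.573
P_refl = |Γ|²·P_inc = 2.46 W, P_del = (1 − |Γ|²)·P_inc = 1.83 W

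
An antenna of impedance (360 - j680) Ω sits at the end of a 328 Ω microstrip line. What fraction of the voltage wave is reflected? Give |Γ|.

|Γ| ≈ 0.704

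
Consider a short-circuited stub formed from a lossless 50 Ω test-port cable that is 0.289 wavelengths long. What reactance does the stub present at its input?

X_in ≈ -200 Ω (capacitive)

βl = 2π × 0.289 = 104°
tan(βl) = -4
For a short-circuited stub, Z_in = jZ_0·tan(βl)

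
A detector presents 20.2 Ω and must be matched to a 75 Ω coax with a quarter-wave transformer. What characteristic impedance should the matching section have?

Z_qwt = √(Z_0·R_L) = √(75 × 20.2) = √1515

Z_qwt ≈ 38.9 Ω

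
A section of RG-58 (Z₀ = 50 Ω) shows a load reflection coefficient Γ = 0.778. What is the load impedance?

Z_L = Z_0·(1 + Γ)/(1 − Γ) = 50·(1.78)/(0.222)

Z_L ≈ 400 Ω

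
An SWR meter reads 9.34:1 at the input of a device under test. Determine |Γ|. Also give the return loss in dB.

|Γ| = (S − 1)/(S + 1) = (9.34 − 1)/(9.34 + 1) = 8.34/10.3
RL = −20·log₁₀|Γ| = −20·log₁₀(0.807)

|Γ| ≈ 0.807; return loss ≈ 1.87 dB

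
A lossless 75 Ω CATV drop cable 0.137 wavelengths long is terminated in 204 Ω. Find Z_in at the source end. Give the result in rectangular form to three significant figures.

Z_in ≈ 43.6 − j50.7 Ω

βl = 2π × 0.137 = 49.3°
tan(βl) = tan(49.3°) = 1.16
Z_in = Z_0·(Z_L + jZ_0·tanβl)/(Z_0 + jZ_L·tanβl)
     = 75·(204 + j87.3)/(75 + j237)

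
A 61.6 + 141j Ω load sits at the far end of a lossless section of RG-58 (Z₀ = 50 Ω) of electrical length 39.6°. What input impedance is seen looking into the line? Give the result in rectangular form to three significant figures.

tan(βl) = tan(39.6°) = 0.827
Z_in = Z_0·(Z_L + jZ_0·tanβl)/(Z_0 + jZ_L·tanβl)
     = 50·(61.6 + j182)/(-66.6 + j51)

Z_in ≈ 36.9 − j109 Ω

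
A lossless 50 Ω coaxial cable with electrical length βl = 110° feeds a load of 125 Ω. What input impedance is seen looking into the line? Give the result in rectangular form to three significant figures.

tan(βl) = tan(110°) = -2.75
Z_in = Z_0·(Z_L + jZ_0·tanβl)/(Z_0 + jZ_L·tanβl)
     = 50·(125 − j137)/(50 − j343)

Z_in ≈ 22.2 + j15 Ω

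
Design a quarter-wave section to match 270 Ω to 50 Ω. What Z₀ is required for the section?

Z_qwt = √(Z_0·R_L) = √(50 × 270) = √13500

Z_qwt ≈ 116 Ω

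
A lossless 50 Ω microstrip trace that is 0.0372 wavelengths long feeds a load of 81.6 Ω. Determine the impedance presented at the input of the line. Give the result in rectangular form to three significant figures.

Z_in ≈ 74.9 − j17.2 Ω

βl = 2π × 0.0372 = 13.4°
tan(βl) = tan(13.4°) = 0.238
Z_in = Z_0·(Z_L + jZ_0·tanβl)/(Z_0 + jZ_L·tanβl)
     = 50·(81.6 + j11.9)/(50 + j19.4)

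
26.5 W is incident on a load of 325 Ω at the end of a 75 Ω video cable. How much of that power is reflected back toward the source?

Γ = (325 − 75)/(325 + 75) = 0.625
|Γ|² = 0.391
P_refl = |Γ|²·P_inc = 10.4 W, P_del = (1 − |Γ|²)·P_inc = 16.1 W

P_reflected ≈ 10.4 W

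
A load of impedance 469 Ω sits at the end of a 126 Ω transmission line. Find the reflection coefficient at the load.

Γ = 0.576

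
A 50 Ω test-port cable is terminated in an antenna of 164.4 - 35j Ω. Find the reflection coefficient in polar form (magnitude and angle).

Γ ≈ 0.551 ∠ -7.74°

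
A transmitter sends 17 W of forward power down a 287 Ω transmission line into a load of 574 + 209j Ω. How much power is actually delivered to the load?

P_delivered ≈ 14.3 W

|Γ| = |(287 + j209)/(861 + j209)| = 0.401
|Γ|² = 0.161
P_refl = |Γ|²·P_inc = 2.73 W, P_del = (1 − |Γ|²)·P_inc = 14.3 W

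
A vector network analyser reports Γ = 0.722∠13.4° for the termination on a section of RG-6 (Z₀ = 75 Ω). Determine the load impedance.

Z_L ≈ 308 + j215 Ω

Z_L = Z_0·(1 + Γ)/(1 − Γ) = 75·(1.7 + j0.167)/(0.298 − j0.167)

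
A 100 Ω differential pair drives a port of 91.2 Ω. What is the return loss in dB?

RL ≈ 26.7 dB

Γ = (91.2 − 100)/(91.2 + 100) = -0.046
RL = −20·log₁₀|Γ| = −20·log₁₀(0.046)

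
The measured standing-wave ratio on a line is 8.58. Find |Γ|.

|Γ| = (S − 1)/(S + 1) = (8.58 − 1)/(8.58 + 1) = 7.58/9.58

|Γ| ≈ 0.791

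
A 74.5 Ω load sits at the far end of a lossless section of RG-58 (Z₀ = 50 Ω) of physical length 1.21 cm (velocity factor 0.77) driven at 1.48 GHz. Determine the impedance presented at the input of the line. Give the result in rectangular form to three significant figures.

λ = v/f = 0.77·c / 1.48 GHz = 0.156 m
βl = 2π·l/λ = 2π × 0.0775 = 27.9°
tan(βl) = tan(27.9°) = 0.53
Z_in = Z_0·(Z_L + jZ_0·tanβl)/(Z_0 + jZ_L·tanβl)
     = 50·(74.5 + j26.5)/(50 + j39.5)

Z_in ≈ 58.8 − j19.9 Ω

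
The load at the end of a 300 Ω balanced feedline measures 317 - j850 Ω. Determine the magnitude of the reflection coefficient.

Γ = (Z_L − Z_0)/(Z_L + Z_0) = (17 − j850)/(617 − j850)
|Γ| = 850/1050

|Γ| ≈ 0.809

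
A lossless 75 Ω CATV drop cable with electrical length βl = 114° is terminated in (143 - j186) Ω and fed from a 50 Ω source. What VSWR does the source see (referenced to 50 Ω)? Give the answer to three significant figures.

VSWR ≈ 5.47

tan(βl) = -2.25
Z_in = Z_0·(Z_L + jZ_0·tanβl)/(Z_0 + jZ_L·tanβl) = 22 + j56.9 Ω
Γ_s = (Z_in − Z_s)/(Z_in + Z_s) = (-28 + j56.9)/(72 + j56.9), |Γ_s| = 0.691
VSWR = (1 + |Γ_s|)/(1 − |Γ_s|)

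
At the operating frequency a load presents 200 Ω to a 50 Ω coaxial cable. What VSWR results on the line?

Γ = (200 − 50)/(200 + 50) = 0.6
VSWR = (1 + 0.6)/(1 − 0.6)

VSWR ≈ 4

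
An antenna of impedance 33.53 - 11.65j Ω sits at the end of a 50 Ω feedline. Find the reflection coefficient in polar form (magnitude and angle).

Γ = (Z_L − Z_0)/(Z_L + Z_0) = (-16.47 − j11.65)/(83.53 − j11.65)
|Γ| = 20.2/84.3 = 0.239

Γ ≈ 0.239 ∠ -137°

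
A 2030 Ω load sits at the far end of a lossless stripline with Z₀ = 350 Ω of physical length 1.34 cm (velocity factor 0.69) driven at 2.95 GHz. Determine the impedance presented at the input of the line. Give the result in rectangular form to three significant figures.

λ = v/f = 0.69·c / 2.95 GHz = 0.0702 m
βl = 2π·l/λ = 2π × 0.191 = 68.7°
tan(βl) = tan(68.7°) = 2.57
Z_in = Z_0·(Z_L + jZ_0·tanβl)/(Z_0 + jZ_L·tanβl)
     = 350·(2030 + j900)/(350 + j5220)

Z_in ≈ 69.2 − j131 Ω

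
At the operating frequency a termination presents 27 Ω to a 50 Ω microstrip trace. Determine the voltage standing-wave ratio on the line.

Γ = (27 − 50)/(27 + 50) = -0.299
VSWR = (1 + 0.299)/(1 − 0.299)

VSWR ≈ 1.85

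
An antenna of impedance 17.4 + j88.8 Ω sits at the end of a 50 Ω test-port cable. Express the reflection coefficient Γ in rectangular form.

Γ = (Z_L − Z_0)/(Z_L + Z_0) = (-32.6 + j88.8)/(67.4 + j88.8)

Γ ≈ 0.458 + j0.715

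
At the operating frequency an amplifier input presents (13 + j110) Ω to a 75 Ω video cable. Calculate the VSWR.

VSWR ≈ 18.3

Γ = (Z_L − Z_0)/(Z_L + Z_0) = (-62 + j110)/(88 + j110)
|Γ| = 126/141 = 0.896
VSWR = (1 + |Γ|)/(1 − |Γ|) = 1.9/0.104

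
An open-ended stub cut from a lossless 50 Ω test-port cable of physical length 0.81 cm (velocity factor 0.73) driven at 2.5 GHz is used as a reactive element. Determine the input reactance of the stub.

X_in ≈ -76.2 Ω (capacitive)

λ = v/f = 0.73·c / 2.5 GHz = 0.0876 m
βl = 2π·l/λ = 2π × 0.0925 = 33.3°
tan(βl) = 0.657
For an open-ended stub, Z_in = −jZ_0·cot(βl) = −jZ_0/tan(βl)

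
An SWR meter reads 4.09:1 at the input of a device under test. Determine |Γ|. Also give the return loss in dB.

|Γ| ≈ 0.607; return loss ≈ 4.34 dB

|Γ| = (S − 1)/(S + 1) = (4.09 − 1)/(4.09 + 1) = 3.09/5.09
RL = −20·log₁₀|Γ| = −20·log₁₀(0.607)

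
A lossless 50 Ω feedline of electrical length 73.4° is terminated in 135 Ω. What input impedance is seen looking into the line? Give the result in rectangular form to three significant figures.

Z_in ≈ 19.9 − j12.7 Ω

tan(βl) = tan(73.4°) = 3.35
Z_in = Z_0·(Z_L + jZ_0·tanβl)/(Z_0 + jZ_L·tanβl)
     = 50·(135 + j168)/(50 + j453)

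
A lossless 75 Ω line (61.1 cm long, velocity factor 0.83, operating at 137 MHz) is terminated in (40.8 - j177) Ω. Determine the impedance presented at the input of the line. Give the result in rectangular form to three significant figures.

Z_in ≈ 16.4 + j98.1 Ω

λ = v/f = 0.83·c / 137 MHz = 1.82 m
βl = 2π·l/λ = 2π × 0.336 = 121°
tan(βl) = tan(121°) = -1.66
Z_in = Z_0·(Z_L + jZ_0·tanβl)/(Z_0 + jZ_L·tanβl)
     = 75·(40.8 − j302)/(-219 − j67.8)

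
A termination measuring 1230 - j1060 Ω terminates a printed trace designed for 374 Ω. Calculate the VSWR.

Γ = (Z_L − Z_0)/(Z_L + Z_0) = (856 − j1060)/(1604 − j1060)
|Γ| = 1360/1920 = 0.709
VSWR = (1 + |Γ|)/(1 − |Γ|) = 1.71/0.291

VSWR ≈ 5.86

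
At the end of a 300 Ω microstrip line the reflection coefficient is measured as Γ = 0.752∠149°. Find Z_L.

Z_L = Z_0·(1 + Γ)/(1 − Γ) = 300·(0.355 + j0.387)/(1.64 − j0.387)

Z_L ≈ 45.7 + j81.4 Ω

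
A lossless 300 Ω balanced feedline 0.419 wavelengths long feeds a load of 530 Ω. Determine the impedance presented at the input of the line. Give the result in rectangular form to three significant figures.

βl = 2π × 0.419 = 151°
tan(βl) = tan(151°) = -0.558
Z_in = Z_0·(Z_L + jZ_0·tanβl)/(Z_0 + jZ_L·tanβl)
     = 300·(530 − j167)/(300 − j296)

Z_in ≈ 352 + j180 Ω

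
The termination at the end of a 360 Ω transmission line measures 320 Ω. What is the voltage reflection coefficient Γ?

Γ = -0.0588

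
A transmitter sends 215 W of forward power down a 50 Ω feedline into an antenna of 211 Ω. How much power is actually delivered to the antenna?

P_delivered ≈ 133 W

Γ = (211 − 50)/(211 + 50) = 0.617
|Γ|² = 0.381
P_refl = |Γ|²·P_inc = 81.8 W, P_del = (1 − |Γ|²)·P_inc = 133 W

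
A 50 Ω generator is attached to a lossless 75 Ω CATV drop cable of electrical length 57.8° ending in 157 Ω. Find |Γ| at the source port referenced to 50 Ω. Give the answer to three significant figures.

tan(βl) = 1.59
Z_in = Z_0·(Z_L + jZ_0·tanβl)/(Z_0 + jZ_L·tanβl) = 45.9 − j33.4 Ω
Γ_s = (Z_in − Z_s)/(Z_in + Z_s) = (-4.12 − j33.4)/(95.9 − j33.4), |Γ_s| = 0.332

|Γ| ≈ 0.332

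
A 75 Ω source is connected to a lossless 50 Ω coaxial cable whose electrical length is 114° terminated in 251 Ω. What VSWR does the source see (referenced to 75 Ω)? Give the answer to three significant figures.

VSWR ≈ 6.85

tan(βl) = -2.25
Z_in = Z_0·(Z_L + jZ_0·tanβl)/(Z_0 + jZ_L·tanβl) = 11.8 + j21.2 Ω
Γ_s = (Z_in − Z_s)/(Z_in + Z_s) = (-63.2 + j21.2)/(86.8 + j21.2), |Γ_s| = 0.745
VSWR = (1 + |Γ_s|)/(1 − |Γ_s|)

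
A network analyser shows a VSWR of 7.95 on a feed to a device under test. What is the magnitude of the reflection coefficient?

|Γ| ≈ 0.777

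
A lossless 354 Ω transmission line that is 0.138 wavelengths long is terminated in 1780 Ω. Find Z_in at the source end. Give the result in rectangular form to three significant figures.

Z_in ≈ 118 − j281 Ω

βl = 2π × 0.138 = 49.7°
tan(βl) = tan(49.7°) = 1.18
Z_in = Z_0·(Z_L + jZ_0·tanβl)/(Z_0 + jZ_L·tanβl)
     = 354·(1780 + j417)/(354 + j2100)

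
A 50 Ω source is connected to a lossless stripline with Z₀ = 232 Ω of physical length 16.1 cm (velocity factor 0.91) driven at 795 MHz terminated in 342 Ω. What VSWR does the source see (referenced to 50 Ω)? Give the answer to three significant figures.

VSWR ≈ 6.7

λ = v/f = 0.91·c / 795 MHz = 0.343 m
βl = 2π·l/λ = 2π × 0.469 = 169°
tan(βl) = -0.198
Z_in = Z_0·(Z_L + jZ_0·tanβl)/(Z_0 + jZ_L·tanβl) = 327 + j49.7 Ω
Γ_s = (Z_in − Z_s)/(Z_in + Z_s) = (277 + j49.7)/(377 + j49.7), |Γ_s| = 0.74
VSWR = (1 + |Γ_s|)/(1 − |Γ_s|)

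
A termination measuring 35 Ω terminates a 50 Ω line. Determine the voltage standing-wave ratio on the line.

For a purely resistive load, VSWR = R_L/Z_0 or Z_0/R_L (whichever > 1) = 50/35

VSWR ≈ 1.43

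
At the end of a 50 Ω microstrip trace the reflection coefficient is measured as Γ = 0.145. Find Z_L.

Z_L = Z_0·(1 + Γ)/(1 − Γ) = 50·(1.15)/(0.855)

Z_L ≈ 67 Ω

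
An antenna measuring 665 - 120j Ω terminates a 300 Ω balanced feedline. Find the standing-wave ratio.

VSWR ≈ 2.31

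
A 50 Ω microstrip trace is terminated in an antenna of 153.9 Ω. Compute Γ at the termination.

Γ = (Z_L − Z_0)/(Z_L + Z_0) = (153.9 − 50)/(153.9 + 50) = 103.9/203.9

Γ = 0.51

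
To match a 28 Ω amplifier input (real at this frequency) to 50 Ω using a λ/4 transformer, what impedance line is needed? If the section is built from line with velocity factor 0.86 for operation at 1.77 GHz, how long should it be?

Z_qwt ≈ 37.4 Ω; length ≈ 3.64 cm

Z_qwt = √(Z_0·R_L) = √(50 × 28) = √1400
λ = 0.86·c/f = 0.146 m, so l = λ/4 = 0.0364 m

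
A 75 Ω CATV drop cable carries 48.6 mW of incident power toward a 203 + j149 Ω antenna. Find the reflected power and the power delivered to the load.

|Γ| = |(128 + j149)/(278 + j149)| = 0.623
|Γ|² = 0.388
P_refl = |Γ|²·P_inc = 18.8 mW, P_del = (1 − |Γ|²)·P_inc = 29.8 mW

P_reflected ≈ 18.8 mW; P_delivered ≈ 29.8 mW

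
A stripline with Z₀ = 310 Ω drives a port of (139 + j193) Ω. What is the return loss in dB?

Γ = (-171 + j193)/(449 + j193), |Γ| = 0.528
RL = −20·log₁₀|Γ| = −20·log₁₀(0.528)

RL ≈ 5.55 dB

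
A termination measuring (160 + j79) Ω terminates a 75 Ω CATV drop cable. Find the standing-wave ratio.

VSWR ≈ 2.76

Γ = (Z_L − Z_0)/(Z_L + Z_0) = (85 + j79)/(235 + j79)
|Γ| = 116/248 = 0.468
VSWR = (1 + |Γ|)/(1 − |Γ|) = 1.47/0.532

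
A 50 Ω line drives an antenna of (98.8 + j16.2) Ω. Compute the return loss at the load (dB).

Γ = (48.8 + j16.2)/(148.8 + j16.2), |Γ| = 0.344
RL = −20·log₁₀|Γ| = −20·log₁₀(0.344)

RL ≈ 9.28 dB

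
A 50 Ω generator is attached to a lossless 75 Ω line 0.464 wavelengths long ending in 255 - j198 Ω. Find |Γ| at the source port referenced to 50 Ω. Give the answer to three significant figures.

|Γ| ≈ 0.785

βl = 2π × 0.464 = 167°
tan(βl) = -0.23
Z_in = Z_0·(Z_L + jZ_0·tanβl)/(Z_0 + jZ_L·tanβl) = 350 + j150 Ω
Γ_s = (Z_in − Z_s)/(Z_in + Z_s) = (300 + j150)/(400 + j150), |Γ_s| = 0.785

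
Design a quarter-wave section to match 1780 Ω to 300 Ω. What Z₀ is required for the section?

Z_qwt = √(Z_0·R_L) = √(300 × 1780) = √534000

Z_qwt ≈ 731 Ω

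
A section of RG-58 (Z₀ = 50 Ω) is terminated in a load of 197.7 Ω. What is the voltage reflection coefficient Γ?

Γ = (Z_L − Z_0)/(Z_L + Z_0) = (197.7 − 50)/(197.7 + 50) = 147.7/247.7

Γ = 0.596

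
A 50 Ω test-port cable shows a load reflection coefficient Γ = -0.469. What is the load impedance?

Z_L ≈ 18.1 Ω

Z_L = Z_0·(1 + Γ)/(1 − Γ) = 50·(0.531)/(1.47)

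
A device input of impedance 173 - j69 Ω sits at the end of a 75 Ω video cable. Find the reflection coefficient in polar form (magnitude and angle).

Γ = (Z_L − Z_0)/(Z_L + Z_0) = (98 − j69)/(248 − j69)
|Γ| = 120/257 = 0.466

Γ ≈ 0.466 ∠ -19.6°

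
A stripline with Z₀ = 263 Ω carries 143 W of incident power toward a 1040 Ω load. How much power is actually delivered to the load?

Γ = (1040 − 263)/(1040 + 263) = 0.596
|Γ|² = 0.356
P_refl = |Γ|²·P_inc = 50.8 W, P_del = (1 − |Γ|²)·P_inc = 92.2 W

P_delivered ≈ 92.2 W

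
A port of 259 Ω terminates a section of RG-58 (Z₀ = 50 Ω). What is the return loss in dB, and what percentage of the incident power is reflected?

RL ≈ 3.4 dB; 45.7% of incident power reflected

Γ = (259 − 50)/(259 + 50) = 0.676
RL = −20·log₁₀(0.676) = 3.4 dB
P_refl/P_inc = |Γ|² = 0.457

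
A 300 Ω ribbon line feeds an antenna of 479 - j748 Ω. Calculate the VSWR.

VSWR ≈ 5.95

Γ = (Z_L − Z_0)/(Z_L + Z_0) = (179 − j748)/(779 − j748)
|Γ| = 769/1080 = 0.712
VSWR = (1 + |Γ|)/(1 − |Γ|) = 1.71/0.288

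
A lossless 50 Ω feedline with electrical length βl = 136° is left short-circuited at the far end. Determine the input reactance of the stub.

tan(βl) = -0.966
For a short-circuited stub, Z_in = jZ_0·tan(βl)

X_in ≈ -48.3 Ω (capacitive)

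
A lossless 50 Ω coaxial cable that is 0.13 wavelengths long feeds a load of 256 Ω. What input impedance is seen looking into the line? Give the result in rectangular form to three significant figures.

βl = 2π × 0.13 = 46.8°
tan(βl) = tan(46.8°) = 1.06
Z_in = Z_0·(Z_L + jZ_0·tanβl)/(Z_0 + jZ_L·tanβl)
     = 50·(256 + j53.2)/(50 + j273)

Z_in ≈ 17.8 − j43.7 Ω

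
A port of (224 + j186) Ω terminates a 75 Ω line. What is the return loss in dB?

RL ≈ 3.39 dB

Γ = (149 + j186)/(299 + j186), |Γ| = 0.677
RL = −20·log₁₀|Γ| = −20·log₁₀(0.677)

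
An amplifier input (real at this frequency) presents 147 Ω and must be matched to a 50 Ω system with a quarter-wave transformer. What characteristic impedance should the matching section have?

Z_qwt ≈ 85.7 Ω

Z_qwt = √(Z_0·R_L) = √(50 × 147) = √7350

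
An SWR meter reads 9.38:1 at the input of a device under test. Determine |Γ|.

|Γ| ≈ 0.807

|Γ| = (S − 1)/(S + 1) = (9.38 − 1)/(9.38 + 1) = 8.38/10.4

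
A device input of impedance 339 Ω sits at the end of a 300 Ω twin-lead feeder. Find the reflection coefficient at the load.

Γ = (Z_L − Z_0)/(Z_L + Z_0) = (339 − 300)/(339 + 300) = 39/639

Γ = 0.061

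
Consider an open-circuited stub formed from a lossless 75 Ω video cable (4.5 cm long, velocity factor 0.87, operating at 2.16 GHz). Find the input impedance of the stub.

Z_in ≈ +j72.6 Ω

λ = v/f = 0.87·c / 2.16 GHz = 0.121 m
βl = 2π·l/λ = 2π × 0.372 = 134°
tan(βl) = -1.03
For an open-circuited stub, Z_in = −jZ_0·cot(βl) = −jZ_0/tan(βl)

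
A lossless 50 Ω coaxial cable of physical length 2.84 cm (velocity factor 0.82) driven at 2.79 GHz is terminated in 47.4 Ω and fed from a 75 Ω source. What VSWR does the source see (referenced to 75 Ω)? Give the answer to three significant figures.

VSWR ≈ 1.46

λ = v/f = 0.82·c / 2.79 GHz = 0.0882 m
βl = 2π·l/λ = 2π × 0.322 = 116°
tan(βl) = -2.05
Z_in = Z_0·(Z_L + jZ_0·tanβl)/(Z_0 + jZ_L·tanβl) = 51.6 − j2.17 Ω
Γ_s = (Z_in − Z_s)/(Z_in + Z_s) = (-23.4 − j2.17)/(127 − j2.17), |Γ_s| = 0.185
VSWR = (1 + |Γ_s|)/(1 − |Γ_s|)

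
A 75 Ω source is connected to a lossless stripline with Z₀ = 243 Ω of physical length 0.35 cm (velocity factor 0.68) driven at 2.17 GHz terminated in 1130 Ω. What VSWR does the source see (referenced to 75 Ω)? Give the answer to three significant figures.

VSWR ≈ 14.4

λ = v/f = 0.68·c / 2.17 GHz = 0.094 m
βl = 2π·l/λ = 2π × 0.0372 = 13.4°
tan(βl) = 0.238
Z_in = Z_0·(Z_L + jZ_0·tanβl)/(Z_0 + jZ_L·tanβl) = 536 − j536 Ω
Γ_s = (Z_in − Z_s)/(Z_in + Z_s) = (461 − j536)/(611 − j536), |Γ_s| = 0.87
VSWR = (1 + |Γ_s|)/(1 − |Γ_s|)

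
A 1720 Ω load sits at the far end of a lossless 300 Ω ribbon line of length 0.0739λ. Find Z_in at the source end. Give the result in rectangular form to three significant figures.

βl = 2π × 0.0739 = 26.6°
tan(βl) = tan(26.6°) = 0.501
Z_in = Z_0·(Z_L + jZ_0·tanβl)/(Z_0 + jZ_L·tanβl)
     = 300·(1720 + j150)/(300 + j861)

Z_in ≈ 233 − j518 Ω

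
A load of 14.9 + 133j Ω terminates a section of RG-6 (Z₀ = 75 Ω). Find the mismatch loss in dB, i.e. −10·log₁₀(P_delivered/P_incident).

mismatch loss ≈ 7.61 dB

Γ = (-60.1 + j133)/(89.9 + j133), |Γ| = 0.909
|Γ|² = 0.827, so P_del/P_inc = 1 − |Γ|² = 0.173
ML = −10·log₁₀(1 − |Γ|²)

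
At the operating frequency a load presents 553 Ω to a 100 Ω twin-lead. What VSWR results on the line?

For a purely resistive load, VSWR = R_L/Z_0 or Z_0/R_L (whichever > 1) = 553/100

VSWR ≈ 5.53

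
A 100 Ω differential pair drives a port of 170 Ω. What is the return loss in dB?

Γ = (170 − 100)/(170 + 100) = 0.259
RL = −20·log₁₀|Γ| = −20·log₁₀(0.259)

RL ≈ 11.7 dB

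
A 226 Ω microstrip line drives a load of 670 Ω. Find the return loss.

RL ≈ 6.1 dB

Γ = (670 − 226)/(670 + 226) = 0.496
RL = −20·log₁₀|Γ| = −20·log₁₀(0.496)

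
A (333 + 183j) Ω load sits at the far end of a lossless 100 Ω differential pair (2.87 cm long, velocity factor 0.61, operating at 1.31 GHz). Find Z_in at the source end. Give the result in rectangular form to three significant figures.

Z_in ≈ 26.8 − j41.1 Ω

λ = v/f = 0.61·c / 1.31 GHz = 0.14 m
βl = 2π·l/λ = 2π × 0.205 = 74°
tan(βl) = tan(74°) = 3.48
Z_in = Z_0·(Z_L + jZ_0·tanβl)/(Z_0 + jZ_L·tanβl)
     = 100·(333 + j531)/(-537 + j1160)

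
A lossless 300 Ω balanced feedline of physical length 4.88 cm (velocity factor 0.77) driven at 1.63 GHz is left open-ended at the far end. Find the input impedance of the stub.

Z_in ≈ +j202 Ω

λ = v/f = 0.77·c / 1.63 GHz = 0.142 m
βl = 2π·l/λ = 2π × 0.344 = 124°
tan(βl) = -1.48
For an open-ended stub, Z_in = −jZ_0·cot(βl) = −jZ_0/tan(βl)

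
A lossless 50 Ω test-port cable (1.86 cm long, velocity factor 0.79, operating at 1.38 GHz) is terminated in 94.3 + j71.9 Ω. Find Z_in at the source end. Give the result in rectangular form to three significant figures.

Z_in ≈ 66.2 − j68.9 Ω

λ = v/f = 0.79·c / 1.38 GHz = 0.172 m
βl = 2π·l/λ = 2π × 0.108 = 39°
tan(βl) = tan(39°) = 0.809
Z_in = Z_0·(Z_L + jZ_0·tanβl)/(Z_0 + jZ_L·tanβl)
     = 50·(94.3 + j112)/(-8.2 + j76.3)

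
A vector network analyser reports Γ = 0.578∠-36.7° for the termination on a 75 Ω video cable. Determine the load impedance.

Z_L = Z_0·(1 + Γ)/(1 − Γ) = 75·(1.46 − j0.345)/(0.537 + j0.345)

Z_L ≈ 123 − j127 Ω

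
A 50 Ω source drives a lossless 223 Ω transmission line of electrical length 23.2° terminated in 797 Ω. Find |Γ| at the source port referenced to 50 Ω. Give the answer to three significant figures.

tan(βl) = 0.429
Z_in = Z_0·(Z_L + jZ_0·tanβl)/(Z_0 + jZ_L·tanβl) = 282 − j336 Ω
Γ_s = (Z_in − Z_s)/(Z_in + Z_s) = (232 − j336)/(332 − j336), |Γ_s| = 0.865

|Γ| ≈ 0.865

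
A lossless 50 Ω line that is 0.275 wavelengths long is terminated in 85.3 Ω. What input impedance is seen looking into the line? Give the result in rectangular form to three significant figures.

βl = 2π × 0.275 = 99°
tan(βl) = tan(99°) = -6.31
Z_in = Z_0·(Z_L + jZ_0·tanβl)/(Z_0 + jZ_L·tanβl)
     = 50·(85.3 − j316)/(50 − j539)

Z_in ≈ 29.8 + j5.15 Ω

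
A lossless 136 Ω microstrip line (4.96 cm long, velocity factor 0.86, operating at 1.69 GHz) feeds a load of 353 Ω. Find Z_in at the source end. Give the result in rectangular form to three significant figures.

Z_in ≈ 63.5 + j56.7 Ω

λ = v/f = 0.86·c / 1.69 GHz = 0.153 m
βl = 2π·l/λ = 2π × 0.325 = 117°
tan(βl) = tan(117°) = -1.97
Z_in = Z_0·(Z_L + jZ_0·tanβl)/(Z_0 + jZ_L·tanβl)
     = 136·(353 − j267)/(136 − j694)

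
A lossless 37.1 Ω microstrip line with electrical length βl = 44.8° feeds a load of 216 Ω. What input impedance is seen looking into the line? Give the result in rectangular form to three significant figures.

Z_in ≈ 12.5 − j35.2 Ω

tan(βl) = tan(44.8°) = 0.993
Z_in = Z_0·(Z_L + jZ_0·tanβl)/(Z_0 + jZ_L·tanβl)
     = 37.1·(216 + j36.8)/(37.1 + j214)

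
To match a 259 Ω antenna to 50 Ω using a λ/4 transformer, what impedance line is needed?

Z_qwt = √(Z_0·R_L) = √(50 × 259) = √12950

Z_qwt ≈ 114 Ω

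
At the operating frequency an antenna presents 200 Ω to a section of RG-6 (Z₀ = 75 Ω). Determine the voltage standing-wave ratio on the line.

VSWR ≈ 2.67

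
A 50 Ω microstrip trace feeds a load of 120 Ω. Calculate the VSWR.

Γ = (120 − 50)/(120 + 50) = 0.412
VSWR = (1 + 0.412)/(1 − 0.412)

VSWR ≈ 2.4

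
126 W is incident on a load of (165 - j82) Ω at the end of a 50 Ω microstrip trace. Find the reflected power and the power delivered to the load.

|Γ| = |(115 − j82)/(215 − j82)| = 0.614
|Γ|² = 0.377
P_refl = |Γ|²·P_inc = 47.5 W, P_del = (1 − |Γ|²)·P_inc = 78.5 W

P_reflected ≈ 47.5 W; P_delivered ≈ 78.5 W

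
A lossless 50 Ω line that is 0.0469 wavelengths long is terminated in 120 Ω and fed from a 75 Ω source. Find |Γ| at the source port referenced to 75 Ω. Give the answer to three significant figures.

βl = 2π × 0.0469 = 16.9°
tan(βl) = 0.304
Z_in = Z_0·(Z_L + jZ_0·tanβl)/(Z_0 + jZ_L·tanβl) = 85.6 − j47.2 Ω
Γ_s = (Z_in − Z_s)/(Z_in + Z_s) = (10.6 − j47.2)/(161 − j47.2), |Γ_s| = 0.289

|Γ| ≈ 0.289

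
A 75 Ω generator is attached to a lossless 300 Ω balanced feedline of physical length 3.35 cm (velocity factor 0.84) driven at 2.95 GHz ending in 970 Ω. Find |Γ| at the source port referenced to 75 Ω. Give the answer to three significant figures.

λ = v/f = 0.84·c / 2.95 GHz = 0.0854 m
βl = 2π·l/λ = 2π × 0.392 = 141°
tan(βl) = -0.805
Z_in = Z_0·(Z_L + jZ_0·tanβl)/(Z_0 + jZ_L·tanβl) = 206 + j294 Ω
Γ_s = (Z_in − Z_s)/(Z_in + Z_s) = (131 + j294)/(281 + j294), |Γ_s| = 0.791

|Γ| ≈ 0.791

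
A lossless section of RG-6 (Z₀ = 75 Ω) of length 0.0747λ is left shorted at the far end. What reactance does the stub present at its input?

X_in ≈ 38 Ω (inductive)

βl = 2π × 0.0747 = 26.9°
tan(βl) = 0.507
For a shorted stub, Z_in = jZ_0·tan(βl)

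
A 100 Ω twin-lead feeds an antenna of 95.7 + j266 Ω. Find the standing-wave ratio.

Γ = (Z_L − Z_0)/(Z_L + Z_0) = (-4.3 + j266)/(195.7 + j266)
|Γ| = 266/330 = 0.806
VSWR = (1 + |Γ|)/(1 − |Γ|) = 1.81/0.194

VSWR ≈ 9.29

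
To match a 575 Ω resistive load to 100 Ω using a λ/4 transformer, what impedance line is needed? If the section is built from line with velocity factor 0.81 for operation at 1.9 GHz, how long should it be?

Z_qwt = √(Z_0·R_L) = √(100 × 575) = √57500
λ = 0.81·c/f = 0.128 m, so l = λ/4 = 0.032 m

Z_qwt ≈ 240 Ω; length ≈ 3.2 cm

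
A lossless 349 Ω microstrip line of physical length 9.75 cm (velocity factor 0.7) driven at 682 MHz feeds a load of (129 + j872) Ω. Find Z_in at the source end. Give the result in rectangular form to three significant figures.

Z_in ≈ 17.6 + j15.5 Ω

λ = v/f = 0.7·c / 682 MHz = 0.308 m
βl = 2π·l/λ = 2π × 0.317 = 114°
tan(βl) = tan(114°) = -2.25
Z_in = Z_0·(Z_L + jZ_0·tanβl)/(Z_0 + jZ_L·tanβl)
     = 349·(129 + j87.8)/(2310 − j290)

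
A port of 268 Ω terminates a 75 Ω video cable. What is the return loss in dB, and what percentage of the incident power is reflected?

Γ = (268 − 75)/(268 + 75) = 0.563
RL = −20·log₁₀(0.563) = 4.99 dB
P_refl/P_inc = |Γ|² = 0.317

RL ≈ 4.99 dB; 31.7% of incident power reflected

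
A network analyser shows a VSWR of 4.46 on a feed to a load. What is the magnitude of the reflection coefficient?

|Γ| = (S − 1)/(S + 1) = (4.46 − 1)/(4.46 + 1) = 3.46/5.46

|Γ| ≈ 0.634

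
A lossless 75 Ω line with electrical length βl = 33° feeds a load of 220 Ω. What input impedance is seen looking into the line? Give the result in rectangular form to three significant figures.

Z_in ≈ 67.6 − j80 Ω

tan(βl) = tan(33°) = 0.649
Z_in = Z_0·(Z_L + jZ_0·tanβl)/(Z_0 + jZ_L·tanβl)
     = 75·(220 + j48.7)/(75 + j143)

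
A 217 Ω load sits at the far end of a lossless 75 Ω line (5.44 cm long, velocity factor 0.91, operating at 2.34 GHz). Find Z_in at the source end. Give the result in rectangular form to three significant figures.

λ = v/f = 0.91·c / 2.34 GHz = 0.117 m
βl = 2π·l/λ = 2π × 0.466 = 168°
tan(βl) = tan(168°) = -0.215
Z_in = Z_0·(Z_L + jZ_0·tanβl)/(Z_0 + jZ_L·tanβl)
     = 75·(217 − j16.1)/(75 − j46.7)

Z_in ≈ 164 + j85.7 Ω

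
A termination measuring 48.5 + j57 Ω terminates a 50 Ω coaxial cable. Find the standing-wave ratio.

VSWR ≈ 3.01

Γ = (Z_L − Z_0)/(Z_L + Z_0) = (-1.5 + j57)/(98.5 + j57)
|Γ| = 57/114 = 0.501
VSWR = (1 + |Γ|)/(1 − |Γ|) = 1.5/0.499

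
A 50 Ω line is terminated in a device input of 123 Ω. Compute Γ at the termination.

Γ = 0.422

Γ = (Z_L − Z_0)/(Z_L + Z_0) = (123 − 50)/(123 + 50) = 73/173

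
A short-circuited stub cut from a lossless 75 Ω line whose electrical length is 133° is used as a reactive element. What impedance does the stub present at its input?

tan(βl) = -1.07
For a short-circuited stub, Z_in = jZ_0·tan(βl)

Z_in ≈ −j80.4 Ω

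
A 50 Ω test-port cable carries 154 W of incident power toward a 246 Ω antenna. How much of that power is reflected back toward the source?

Γ = (246 − 50)/(246 + 50) = 0.662
|Γ|² = 0.438
P_refl = |Γ|²·P_inc = 67.5 W, P_del = (1 − |Γ|²)·P_inc = 86.5 W

P_reflected ≈ 67.5 W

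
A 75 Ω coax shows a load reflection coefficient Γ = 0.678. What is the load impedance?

Z_L ≈ 391 Ω

Z_L = Z_0·(1 + Γ)/(1 − Γ) = 75·(1.68)/(0.322)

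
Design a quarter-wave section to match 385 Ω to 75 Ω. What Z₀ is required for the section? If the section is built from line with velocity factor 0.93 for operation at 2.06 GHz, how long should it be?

Z_qwt ≈ 170 Ω; length ≈ 3.39 cm

Z_qwt = √(Z_0·R_L) = √(75 × 385) = √28880
λ = 0.93·c/f = 0.135 m, so l = λ/4 = 0.0339 m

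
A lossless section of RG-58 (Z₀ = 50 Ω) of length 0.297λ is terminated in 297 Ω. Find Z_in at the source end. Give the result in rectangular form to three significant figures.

Z_in ≈ 9.17 + j14.7 Ω

βl = 2π × 0.297 = 107°
tan(βl) = tan(107°) = -3.29
Z_in = Z_0·(Z_L + jZ_0·tanβl)/(Z_0 + jZ_L·tanβl)
     = 50·(297 − j164)/(50 − j976)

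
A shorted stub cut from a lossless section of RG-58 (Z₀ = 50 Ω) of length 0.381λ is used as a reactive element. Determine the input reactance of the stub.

X_in ≈ -46.4 Ω (capacitive)

βl = 2π × 0.381 = 137°
tan(βl) = -0.927
For a shorted stub, Z_in = jZ_0·tan(βl)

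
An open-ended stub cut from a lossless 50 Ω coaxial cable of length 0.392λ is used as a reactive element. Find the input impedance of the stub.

βl = 2π × 0.392 = 141°
tan(βl) = -0.806
For an open-ended stub, Z_in = −jZ_0·cot(βl) = −jZ_0/tan(βl)

Z_in ≈ +j62 Ω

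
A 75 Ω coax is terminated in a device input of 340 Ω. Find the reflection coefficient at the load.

Γ = 0.639

Γ = (Z_L − Z_0)/(Z_L + Z_0) = (340 − 75)/(340 + 75) = 265/415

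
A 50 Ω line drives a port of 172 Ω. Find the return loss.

Γ = (172 − 50)/(172 + 50) = 0.55
RL = −20·log₁₀|Γ| = −20·log₁₀(0.55)

RL ≈ 5.2 dB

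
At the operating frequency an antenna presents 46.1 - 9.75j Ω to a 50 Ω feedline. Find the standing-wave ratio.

Γ = (Z_L − Z_0)/(Z_L + Z_0) = (-3.9 − j9.75)/(96.1 − j9.75)
|Γ| = 10.5/96.6 = 0.109
VSWR = (1 + |Γ|)/(1 − |Γ|) = 1.11/0.891

VSWR ≈ 1.24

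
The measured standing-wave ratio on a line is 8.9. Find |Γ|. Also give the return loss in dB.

|Γ| ≈ 0.798; return loss ≈ 1.96 dB

|Γ| = (S − 1)/(S + 1) = (8.9 − 1)/(8.9 + 1) = 7.9/9.9
RL = −20·log₁₀|Γ| = −20·log₁₀(0.798)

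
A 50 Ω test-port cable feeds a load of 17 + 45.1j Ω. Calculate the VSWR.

VSWR ≈ 5.49

Γ = (Z_L − Z_0)/(Z_L + Z_0) = (-33 + j45.1)/(67 + j45.1)
|Γ| = 55.9/80.8 = 0.692
VSWR = (1 + |Γ|)/(1 − |Γ|) = 1.69/0.308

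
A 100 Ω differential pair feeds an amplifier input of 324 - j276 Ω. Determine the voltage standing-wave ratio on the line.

VSWR ≈ 5.73

Γ = (Z_L − Z_0)/(Z_L + Z_0) = (224 − j276)/(424 − j276)
|Γ| = 355/506 = 0.703
VSWR = (1 + |Γ|)/(1 − |Γ|) = 1.7/0.297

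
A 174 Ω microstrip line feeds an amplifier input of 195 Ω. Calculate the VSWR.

Γ = (195 − 174)/(195 + 174) = 0.0569
VSWR = (1 + 0.0569)/(1 − 0.0569)

VSWR ≈ 1.12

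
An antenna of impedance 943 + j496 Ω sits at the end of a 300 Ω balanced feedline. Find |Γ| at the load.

|Γ| ≈ 0.607

Γ = (Z_L − Z_0)/(Z_L + Z_0) = (643 + j496)/(1243 + j496)
|Γ| = 812/1340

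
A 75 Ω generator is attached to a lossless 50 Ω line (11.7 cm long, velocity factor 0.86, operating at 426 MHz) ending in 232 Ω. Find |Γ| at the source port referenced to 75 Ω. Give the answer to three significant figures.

λ = v/f = 0.86·c / 426 MHz = 0.606 m
βl = 2π·l/λ = 2π × 0.193 = 69.5°
tan(βl) = 2.68
Z_in = Z_0·(Z_L + jZ_0·tanβl)/(Z_0 + jZ_L·tanβl) = 12.2 − j17.7 Ω
Γ_s = (Z_in − Z_s)/(Z_in + Z_s) = (-62.8 − j17.7)/(87.2 − j17.7), |Γ_s| = 0.733

|Γ| ≈ 0.733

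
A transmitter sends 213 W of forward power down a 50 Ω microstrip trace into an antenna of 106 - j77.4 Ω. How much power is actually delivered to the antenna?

P_delivered ≈ 149 W

|Γ| = |(56 − j77.4)/(156 − j77.4)| = 0.549
|Γ|² = 0.301
P_refl = |Γ|²·P_inc = 64.1 W, P_del = (1 − |Γ|²)·P_inc = 149 W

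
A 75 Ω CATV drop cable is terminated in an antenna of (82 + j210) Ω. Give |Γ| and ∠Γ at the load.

Γ ≈ 0.801 ∠ 34.9°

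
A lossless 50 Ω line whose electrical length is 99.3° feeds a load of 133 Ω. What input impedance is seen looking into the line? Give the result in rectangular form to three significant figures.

tan(βl) = tan(99.3°) = -6.11
Z_in = Z_0·(Z_L + jZ_0·tanβl)/(Z_0 + jZ_L·tanβl)
     = 50·(133 − j305)/(50 − j812)

Z_in ≈ 19.2 + j7 Ω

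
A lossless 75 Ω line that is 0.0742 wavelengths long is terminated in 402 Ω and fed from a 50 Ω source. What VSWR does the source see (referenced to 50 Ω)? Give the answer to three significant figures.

βl = 2π × 0.0742 = 26.7°
tan(βl) = 0.503
Z_in = Z_0·(Z_L + jZ_0·tanβl)/(Z_0 + jZ_L·tanβl) = 60.9 − j126 Ω
Γ_s = (Z_in − Z_s)/(Z_in + Z_s) = (10.9 − j126)/(111 − j126), |Γ_s| = 0.755
VSWR = (1 + |Γ_s|)/(1 − |Γ_s|)

VSWR ≈ 7.15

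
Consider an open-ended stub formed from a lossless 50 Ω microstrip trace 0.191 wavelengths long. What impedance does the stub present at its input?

βl = 2π × 0.191 = 68.8°
tan(βl) = 2.57
For an open-ended stub, Z_in = −jZ_0·cot(βl) = −jZ_0/tan(βl)

Z_in ≈ −j19.4 Ω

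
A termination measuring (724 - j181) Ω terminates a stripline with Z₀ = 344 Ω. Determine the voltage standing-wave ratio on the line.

VSWR ≈ 2.27

Γ = (Z_L − Z_0)/(Z_L + Z_0) = (380 − j181)/(1068 − j181)
|Γ| = 421/1080 = 0.389
VSWR = (1 + |Γ|)/(1 − |Γ|) = 1.39/0.611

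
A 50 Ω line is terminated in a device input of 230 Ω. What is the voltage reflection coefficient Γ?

Γ = (Z_L − Z_0)/(Z_L + Z_0) = (230 − 50)/(230 + 50) = 180/280

Γ = 0.643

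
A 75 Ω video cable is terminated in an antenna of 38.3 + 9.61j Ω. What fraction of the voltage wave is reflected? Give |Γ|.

Γ = (Z_L − Z_0)/(Z_L + Z_0) = (-36.7 + j9.61)/(113.3 + j9.61)
|Γ| = 37.9/114

|Γ| ≈ 0.334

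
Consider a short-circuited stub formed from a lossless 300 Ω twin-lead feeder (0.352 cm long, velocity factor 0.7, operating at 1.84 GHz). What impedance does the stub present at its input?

Z_in ≈ +j58.9 Ω

λ = v/f = 0.7·c / 1.84 GHz = 0.114 m
βl = 2π·l/λ = 2π × 0.0308 = 11.1°
tan(βl) = 0.196
For a short-circuited stub, Z_in = jZ_0·tan(βl)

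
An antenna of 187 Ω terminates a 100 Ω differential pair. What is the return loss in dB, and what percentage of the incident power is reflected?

RL ≈ 10.4 dB; 9.19% of incident power reflected

Γ = (187 − 100)/(187 + 100) = 0.303
RL = −20·log₁₀(0.303) = 10.4 dB
P_refl/P_inc = |Γ|² = 0.0919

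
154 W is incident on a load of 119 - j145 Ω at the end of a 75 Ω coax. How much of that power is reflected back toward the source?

P_reflected ≈ 60.3 W

|Γ| = |(44 − j145)/(194 − j145)| = 0.626
|Γ|² = 0.391
P_refl = |Γ|²·P_inc = 60.3 W, P_del = (1 − |Γ|²)·P_inc = 93.7 W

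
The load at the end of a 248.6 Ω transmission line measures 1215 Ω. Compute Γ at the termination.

Γ = 0.66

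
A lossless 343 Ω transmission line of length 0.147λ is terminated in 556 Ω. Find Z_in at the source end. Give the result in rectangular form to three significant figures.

βl = 2π × 0.147 = 52.9°
tan(βl) = tan(52.9°) = 1.32
Z_in = Z_0·(Z_L + jZ_0·tanβl)/(Z_0 + jZ_L·tanβl)
     = 343·(556 + j454)/(343 + j736)

Z_in ≈ 273 − j132 Ω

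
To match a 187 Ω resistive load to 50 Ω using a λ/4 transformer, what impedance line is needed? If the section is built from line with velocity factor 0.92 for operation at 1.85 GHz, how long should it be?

Z_qwt ≈ 96.7 Ω; length ≈ 3.73 cm

Z_qwt = √(Z_0·R_L) = √(50 × 187) = √9350
λ = 0.92·c/f = 0.149 m, so l = λ/4 = 0.0373 m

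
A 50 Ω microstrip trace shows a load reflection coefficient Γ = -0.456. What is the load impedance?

Z_L ≈ 18.7 Ω

Z_L = Z_0·(1 + Γ)/(1 − Γ) = 50·(0.544)/(1.46)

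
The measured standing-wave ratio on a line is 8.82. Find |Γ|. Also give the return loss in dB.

|Γ| ≈ 0.796; return loss ≈ 1.98 dB

|Γ| = (S − 1)/(S + 1) = (8.82 − 1)/(8.82 + 1) = 7.82/9.82
RL = −20·log₁₀|Γ| = −20·log₁₀(0.796)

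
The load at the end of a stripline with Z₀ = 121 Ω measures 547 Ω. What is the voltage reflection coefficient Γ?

Γ = 0.638

Γ = (Z_L − Z_0)/(Z_L + Z_0) = (547 − 121)/(547 + 121) = 426/668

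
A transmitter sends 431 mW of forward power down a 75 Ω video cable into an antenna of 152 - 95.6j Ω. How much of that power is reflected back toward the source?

P_reflected ≈ 107 mW

|Γ| = |(77 − j95.6)/(227 − j95.6)| = 0.498
|Γ|² = 0.248
P_refl = |Γ|²·P_inc = 107 mW, P_del = (1 − |Γ|²)·P_inc = 324 mW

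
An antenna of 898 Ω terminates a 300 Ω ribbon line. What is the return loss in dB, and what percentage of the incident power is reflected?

RL ≈ 6.04 dB; 24.9% of incident power reflected

Γ = (898 − 300)/(898 + 300) = 0.499
RL = −20·log₁₀(0.499) = 6.04 dB
P_refl/P_inc = |Γ|² = 0.249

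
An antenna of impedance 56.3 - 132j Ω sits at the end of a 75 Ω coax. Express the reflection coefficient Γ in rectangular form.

Γ = (Z_L − Z_0)/(Z_L + Z_0) = (-18.7 − j132)/(131.3 − j132)

Γ ≈ 0.432 − j0.571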